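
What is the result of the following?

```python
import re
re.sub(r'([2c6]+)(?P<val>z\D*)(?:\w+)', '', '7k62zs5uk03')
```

Pattern: one or more of one of [2c6] (captured); then a literal 'z', then zero or more of a non-digit (captured as 'val'); then one or more of a word character (non-capturing group).
Matches: at [2:11] → '62zs5uk03'.
Each match is replaced by ''.

'7k'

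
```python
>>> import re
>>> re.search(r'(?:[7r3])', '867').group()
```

The match spans [2:3] → '7'.

'7'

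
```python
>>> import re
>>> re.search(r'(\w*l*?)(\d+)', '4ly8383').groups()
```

('4ly838', '3')

This matches zero or more of a word character, then zero or more of a literal 'l' (lazy) (captured); then one or more of a digit (captured).
`re.search` scans for the first position where the pattern succeeds.
The match spans [0:7] → '4ly8383'.
Captured: group 1 = '4ly838', group 2 = '3'.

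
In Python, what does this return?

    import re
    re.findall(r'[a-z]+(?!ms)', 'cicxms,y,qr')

['cicxms', 'y', 'qr']

The negative lookaround is zero-width — it rules out positions where the adjacent text would match, without consuming anything.
Walking the string: at [0:6] → 'cicxms'; at [7:8] → 'y'; at [9:11] → 'qr'.
With no groups in the pattern, `findall` gives back each whole match — 3 here.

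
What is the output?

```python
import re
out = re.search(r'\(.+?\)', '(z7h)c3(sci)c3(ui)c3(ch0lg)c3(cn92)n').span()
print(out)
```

The match spans [0:5] → '(z7h)'.

(0, 5)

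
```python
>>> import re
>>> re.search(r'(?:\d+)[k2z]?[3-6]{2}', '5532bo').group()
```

'553'

This matches one or more of a digit (non-capturing group); then optionally one of [k2z], then exactly 2 of a character in [3-6].
The match spans [0:3] → '553'.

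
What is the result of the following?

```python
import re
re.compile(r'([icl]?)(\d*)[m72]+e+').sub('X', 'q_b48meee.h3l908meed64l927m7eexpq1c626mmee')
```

'q_bX.h3Xd64Xxpq1X'

Pattern: optionally one of [icl] (captured); then zero or more of a digit (captured); then one or more of one of [m72]; then one or more of a literal 'e'.
Matches: at [3:9] → '48meee'; at [12:19] → 'l908mee'; at [22:30] → 'l927m7ee'; at [34:42] → 'c626mmee'.
Every occurrence is swapped for 'X'.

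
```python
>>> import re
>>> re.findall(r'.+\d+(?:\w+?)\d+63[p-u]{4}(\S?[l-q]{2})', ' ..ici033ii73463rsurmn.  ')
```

['mn']

Pattern: one or more of any character; then one or more of a digit; then one or more of a word character (lazy) (non-capturing group); then one or more of a digit, then the literal '63', then exactly 4 of a character in [p-u]; then optionally a non-whitespace character, then exactly 2 of a character in [l-q] (captured).
Scanning left to right: at [0:22] match ' ..ici033ii73463rsurmn', group 1 = 'mn'.
Because there's exactly one group, `findall` drops the full match and keeps group 1 from the one hit.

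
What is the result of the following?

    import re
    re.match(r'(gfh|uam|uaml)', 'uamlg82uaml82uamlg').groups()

('uam',)

The match spans [0:3] → 'uam'.
Captured: group 1 = 'uam'.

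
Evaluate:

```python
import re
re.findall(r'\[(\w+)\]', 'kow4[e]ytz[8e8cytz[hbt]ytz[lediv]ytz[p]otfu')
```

['e', 'hbt', 'lediv', 'p']

Matches: at [4:7] match '[e]', group 1 = 'e'; at [18:23] match '[hbt]', group 1 = 'hbt'; at [26:33] match '[lediv]', group 1 = 'lediv'; at [36:39] match '[p]', group 1 = 'p'.
`findall` collects group 1 from each match (4 total).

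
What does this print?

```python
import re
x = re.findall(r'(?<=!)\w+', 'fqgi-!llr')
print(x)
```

['llr']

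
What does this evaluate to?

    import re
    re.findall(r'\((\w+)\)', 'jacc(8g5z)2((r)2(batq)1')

Matches: at [4:10] match '(8g5z)', group 1 = '8g5z'; at [12:15] match '(r)', group 1 = 'r'; at [16:22] match '(batq)', group 1 = 'batq'.
Because there's exactly one group, `findall` drops the full match and keeps group 1 from each hit.

['8g5z', 'r', 'batq']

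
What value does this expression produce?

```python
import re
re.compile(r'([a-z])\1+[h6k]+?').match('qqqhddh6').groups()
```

('q',)

The match spans [0:4] → 'qqqh'.
Captured: group 1 = 'q'.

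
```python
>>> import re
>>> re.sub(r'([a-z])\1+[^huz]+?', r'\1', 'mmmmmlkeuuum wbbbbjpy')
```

A backreference is literal: `\1` must see the identical characters the first group matched.
The replacement refers to a captured group, so each match is rewritten using its own captured text.

'mkeu wbpy'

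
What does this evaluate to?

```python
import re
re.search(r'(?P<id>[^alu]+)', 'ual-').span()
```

The pattern matches one or more of any character except [alu] (captured as 'id').
`re.search` scans for the first position where the pattern succeeds.
The match spans [3:4] → '-'.
Captured: group 1 = '-'.

(3, 4)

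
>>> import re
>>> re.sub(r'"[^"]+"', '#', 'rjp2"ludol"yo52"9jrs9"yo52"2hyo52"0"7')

`sub` substitutes '#' at each match site.

'rjp2#yo52#yo52#0"7'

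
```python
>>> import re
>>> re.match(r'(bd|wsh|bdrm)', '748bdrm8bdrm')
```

None

`match` is anchored at position 0; if the pattern doesn't fit there, it returns None.
Here position 0 doesn't satisfy it, so the call returns None.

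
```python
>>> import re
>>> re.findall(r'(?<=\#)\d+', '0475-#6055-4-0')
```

['6055']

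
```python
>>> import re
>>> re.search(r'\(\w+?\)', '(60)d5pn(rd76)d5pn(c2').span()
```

(0, 4)

Unlike `match`, `search` isn't anchored — it looks for the pattern anywhere in the string.
The match spans [0:4] → '(60)'.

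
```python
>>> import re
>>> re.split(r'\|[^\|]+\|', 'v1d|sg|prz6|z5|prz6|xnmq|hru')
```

['v1d', 'prz6', 'prz6', 'hru']

`split` removes every match and returns the 4 fragments in between.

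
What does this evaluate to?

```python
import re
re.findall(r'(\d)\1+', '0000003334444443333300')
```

`\1` has to match the exact text group 1 already captured.
Because there's exactly one group, `findall` drops the full match and keeps group 1 from each hit.

['0', '3', '4', '3', '0']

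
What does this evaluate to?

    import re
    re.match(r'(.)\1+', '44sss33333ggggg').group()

'44'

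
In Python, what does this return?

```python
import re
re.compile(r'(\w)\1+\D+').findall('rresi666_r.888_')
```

The backreference `\1` re-matches whatever the first group consumed, character for character.
One capturing group, so `findall` returns just the captured substring from each match — 3 in all.

['r', '6', '8']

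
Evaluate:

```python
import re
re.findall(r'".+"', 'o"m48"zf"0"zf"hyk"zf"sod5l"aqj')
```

Scanning left to right: at [1:27] → '"m48"zf"0"zf"hyk"zf"sod5l"'.
`findall` yields the raw match text (1 of them) because the pattern has no groups.

['"m48"zf"0"zf"hyk"zf"sod5l"']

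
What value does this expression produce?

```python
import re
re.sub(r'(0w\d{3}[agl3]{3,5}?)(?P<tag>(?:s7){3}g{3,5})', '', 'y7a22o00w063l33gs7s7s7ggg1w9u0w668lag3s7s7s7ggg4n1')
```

This matches the literal '0w', then exactly 3 of a digit, then 3 to 5 of one of [agl3] (lazy) (captured); then the literal 's7' repeated 3 times, then 3 to 5 of the literal 'g' (captured as 'tag').
Matches: at [7:25] → '0w063l33gs7s7s7ggg'; at [29:47] → '0w668lag3s7s7s7ggg'.
Every occurrence is swapped for ''.

'y7a22o01w9u4n1'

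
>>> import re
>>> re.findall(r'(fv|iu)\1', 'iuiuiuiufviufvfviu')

['iu', 'iu', 'fv']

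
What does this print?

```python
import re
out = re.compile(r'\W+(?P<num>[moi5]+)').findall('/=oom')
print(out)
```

With a single group, `findall` returns only what that group captured — 1 item.

['oom']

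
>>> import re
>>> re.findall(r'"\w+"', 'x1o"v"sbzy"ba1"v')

['"v"', '"ba1"']

With no groups in the pattern, `findall` gives back each whole match — 2 here.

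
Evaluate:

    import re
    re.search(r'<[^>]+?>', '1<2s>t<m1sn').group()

`re.search` scans for the first position where the pattern succeeds.
The match spans [1:5] → '<2s>'.

'<2s>'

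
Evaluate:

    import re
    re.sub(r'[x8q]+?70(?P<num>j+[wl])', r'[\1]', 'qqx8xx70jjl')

'[jjl]'

Pattern: one or more of one of [x8q] (lazy), then the literal '70'; then one or more of a literal 'j', then one of [wl] (captured as 'num').
The replacement refers to a captured group, so each match is rewritten using its own captured text.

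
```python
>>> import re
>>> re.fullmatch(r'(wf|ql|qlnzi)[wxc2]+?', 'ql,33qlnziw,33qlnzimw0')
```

None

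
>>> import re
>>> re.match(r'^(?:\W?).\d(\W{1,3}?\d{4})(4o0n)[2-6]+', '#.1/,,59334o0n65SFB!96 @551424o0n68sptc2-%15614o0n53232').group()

'#.1/,,59334o0n65'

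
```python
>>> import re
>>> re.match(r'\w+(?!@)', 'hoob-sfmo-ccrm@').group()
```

'hoob'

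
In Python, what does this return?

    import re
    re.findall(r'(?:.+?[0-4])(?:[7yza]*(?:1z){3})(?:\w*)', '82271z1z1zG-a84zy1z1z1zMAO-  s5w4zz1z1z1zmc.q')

Pattern: one or more of any character (lazy), then a character in [0-4] (non-capturing group); then zero or more of one of [7yza], then the literal '1z' repeated 3 times (non-capturing group); then zero or more of a word character (non-capturing group).
Because the quantifier is non-greedy, it stops expanding at the earliest point where the rest of the pattern can succeed.
Matches: at [0:11] → '82271z1z1zG'; at [11:26] → '-a84zy1z1z1zMAO'; at [26:43] → '-  s5w4zz1z1z1zmc'.
No capturing groups, so `findall` returns the 3 full match strings.

['82271z1z1zG', '-a84zy1z1z1zMAO', '-  s5w4zz1z1z1zmc']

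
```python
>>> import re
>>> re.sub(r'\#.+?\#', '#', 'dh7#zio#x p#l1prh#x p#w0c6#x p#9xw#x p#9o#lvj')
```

The `?` after the quantifier makes it lazy — it takes as little as possible before letting the rest of the pattern try.
Matches: at [3:8] → '#zio#'; at [11:18] → '#l1prh#'; at [21:27] → '#w0c6#'; at [30:35] → '#9xw#'; at [38:42] → '#9o#'.
`sub` substitutes '#' at each match site.

'dh7#x p#x p#x p#x p#lvj'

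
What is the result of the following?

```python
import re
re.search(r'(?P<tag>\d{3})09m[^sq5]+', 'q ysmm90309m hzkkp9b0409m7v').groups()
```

This matches exactly 3 of a digit (captured as 'tag'); then the literal '09m', then one or more of any character except [sq5].
`re.search` scans for the first position where the pattern succeeds.
The match spans [6:27] → '90309m hzkkp9b0409m7v'.
Captured: group 1 = '903'.

('903',)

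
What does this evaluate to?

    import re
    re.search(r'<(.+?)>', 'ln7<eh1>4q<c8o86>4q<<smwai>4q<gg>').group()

'<eh1>'

Because the quantifier is non-greedy, it stops expanding at the earliest point where the rest of the pattern can succeed.
`re.search` tries every starting position until one works.
The match spans [3:8] → '<eh1>'.
Captured: group 1 = 'eh1'.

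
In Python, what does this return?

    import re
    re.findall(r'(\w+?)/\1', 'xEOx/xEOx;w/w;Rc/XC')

After group 1 captures some text, `\1` only succeeds where that same text appears again.
Walking the string: at [0:9] match 'xEOx/xEOx', group 1 = 'xEOx'; at [10:13] match 'w/w', group 1 = 'w'.
`findall` collects group 1 from each match (2 total).

['xEOx', 'w']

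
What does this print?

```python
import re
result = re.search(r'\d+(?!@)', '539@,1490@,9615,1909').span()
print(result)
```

The negative lookaround is zero-width — it rules out positions where the adjacent text would match, without consuming anything.
The match spans [0:2] → '53'.

(0, 2)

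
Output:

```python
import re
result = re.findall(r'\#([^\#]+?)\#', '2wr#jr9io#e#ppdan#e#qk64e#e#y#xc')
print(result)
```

['jr9io', 'ppdan', 'qk64e', 'y']

`findall` collects group 1 from each match (4 total).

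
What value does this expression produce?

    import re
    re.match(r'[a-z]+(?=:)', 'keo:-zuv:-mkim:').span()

`match` is anchored at position 0; if the pattern doesn't fit there, it returns None.
The match spans [0:3] → 'keo'.

(0, 3)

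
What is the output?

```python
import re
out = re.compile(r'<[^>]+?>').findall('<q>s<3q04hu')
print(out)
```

['<q>']

Matches: at [0:3] → '<q>'.
No capturing groups, so `findall` returns the 1 full match string.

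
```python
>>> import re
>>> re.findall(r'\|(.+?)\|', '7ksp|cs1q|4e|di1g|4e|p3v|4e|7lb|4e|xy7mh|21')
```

`findall` collects group 1 from each match (5 total).

['cs1q', 'di1g', 'p3v', '7lb', 'xy7mh']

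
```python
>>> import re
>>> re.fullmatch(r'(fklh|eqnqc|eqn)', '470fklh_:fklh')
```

`re.fullmatch` is like wrapping the pattern in `^…$` (in single-line mode).
Here there's no way to consume every character, so the call returns None.

None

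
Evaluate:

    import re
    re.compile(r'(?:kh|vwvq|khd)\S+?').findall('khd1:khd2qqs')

Alternation isn't longest-match — the leftmost alternative that fits at this position is chosen.
Walking the string: at [0:3] → 'khd'; at [5:8] → 'khd'.
Since nothing is captured, `findall` lists the 2 matched substrings directly.

['khd', 'khd']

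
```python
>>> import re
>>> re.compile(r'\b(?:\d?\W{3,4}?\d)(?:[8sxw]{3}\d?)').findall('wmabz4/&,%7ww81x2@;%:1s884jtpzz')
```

['/&,%7ww81', '@;%:1s884']

The pattern matches a word boundary (`\b`, zero-width); then optionally a digit, then 3 to 4 of a non-word character (lazy), then a digit (non-capturing group); then exactly 3 of one of [8sxw], then optionally a digit (non-capturing group).
Matches: at [6:15] → '/&,%7ww81'; at [17:26] → '@;%:1s884'.
`findall` yields the raw match text (2 of them) because the pattern has no groups.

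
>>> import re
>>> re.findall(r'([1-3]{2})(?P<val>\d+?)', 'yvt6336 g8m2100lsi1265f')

A non-greedy quantifier consumes as few characters as it can — just enough that the remainder of the pattern still matches from where it stops; whatever follows it matches normally.
With 2 capturing groups, `findall` returns a 2-tuple per match.

[('33', '6'), ('21', '0'), ('12', '6')]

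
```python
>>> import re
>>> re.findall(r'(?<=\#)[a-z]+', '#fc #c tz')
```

The lookaround is zero-width — it requires the adjacent text to match without consuming it, so the asserted text isn't part of the match.
Since nothing is captured, `findall` lists the 2 matched substrings directly.

['fc', 'c']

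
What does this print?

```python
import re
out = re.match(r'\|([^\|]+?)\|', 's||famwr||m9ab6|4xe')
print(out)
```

None

`re.match` only tries the pattern at the start of the string.
Here the pattern fails at index 0, so the call returns None.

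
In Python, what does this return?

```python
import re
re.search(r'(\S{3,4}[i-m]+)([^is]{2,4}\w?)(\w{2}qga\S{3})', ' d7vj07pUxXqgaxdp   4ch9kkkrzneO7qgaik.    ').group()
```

'd7vj07pUxXqgaxdp'

Pattern: 3 to 4 of a non-whitespace character, then one or more of a character in [i-m] (captured); then 2 to 4 of any character except [is], then optionally a word character (captured); then exactly 2 of a word character, then the literal 'qga', then exactly 3 of a non-whitespace character (captured).
The match spans [1:17] → 'd7vj07pUxXqgaxdp'.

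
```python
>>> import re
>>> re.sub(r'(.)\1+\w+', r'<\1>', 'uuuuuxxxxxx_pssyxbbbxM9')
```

The backreference `\1` re-matches whatever the first group consumed, character for character.
Matches: at [0:23] → 'uuuuuxxxxxx_pssyxbbbxM9'.
The replacement refers to a captured group, so each match is rewritten using its own captured text.

'<u>'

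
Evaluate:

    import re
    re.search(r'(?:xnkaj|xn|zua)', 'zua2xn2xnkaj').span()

(0, 3)

The match spans [0:3] → 'zua'.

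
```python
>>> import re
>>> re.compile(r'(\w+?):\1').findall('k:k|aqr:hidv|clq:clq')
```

['k', 'clq']

`\1` has to match the exact text group 1 already captured.
Because there's exactly one group, `findall` drops the full match and keeps group 1 from each hit.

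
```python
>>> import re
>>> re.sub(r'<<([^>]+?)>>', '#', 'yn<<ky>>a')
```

'yn#a'

`sub` substitutes '#' at each match site.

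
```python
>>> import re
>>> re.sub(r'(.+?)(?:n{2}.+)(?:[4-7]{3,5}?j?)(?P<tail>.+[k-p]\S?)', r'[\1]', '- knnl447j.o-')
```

'[- k]'

The pattern matches one or more of any character (lazy) (captured); then exactly 2 of a literal 'n', then one or more of any character (non-capturing group); then 3 to 5 of a character in [4-7] (lazy), then optionally the literal 'j' (non-capturing group); then one or more of any character, then a character in [k-p], then optionally a non-whitespace character (captured as 'tail').
Matches: at [0:13] → '- knnl447j.o-'.
`\1` in the replacement pulls in group 1's text for each match.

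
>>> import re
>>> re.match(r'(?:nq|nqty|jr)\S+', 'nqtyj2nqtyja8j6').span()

(0, 15)

`match` is anchored at position 0; if the pattern doesn't fit there, it returns None.
The match spans [0:15] → 'nqtyj2nqtyja8j6'.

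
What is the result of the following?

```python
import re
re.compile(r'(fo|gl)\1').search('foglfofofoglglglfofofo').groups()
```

('fo',)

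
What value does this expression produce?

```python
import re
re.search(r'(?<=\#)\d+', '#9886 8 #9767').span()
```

(1, 5)

The positive lookaround only admits positions where the adjacent text matches; those characters stay outside the span.
Unlike `match`, `search` isn't anchored — it looks for the pattern anywhere in the string.
The match spans [1:5] → '9886'.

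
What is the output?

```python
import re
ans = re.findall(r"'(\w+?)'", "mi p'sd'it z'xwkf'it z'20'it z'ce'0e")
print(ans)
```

['sd', 'xwkf', '20', 'ce']

Walking the string: at [4:8] match "'sd'", group 1 = 'sd'; at [12:18] match "'xwkf'", group 1 = 'xwkf'; at [22:26] match "'20'", group 1 = '20'; at [30:34] match "'ce'", group 1 = 'ce'.
One capturing group, so `findall` returns just the captured substring from each match — 4 in all.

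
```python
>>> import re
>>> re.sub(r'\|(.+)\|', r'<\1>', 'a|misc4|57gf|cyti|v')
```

Matches: at [1:18] → '|misc4|57gf|cyti|'.
The replacement refers to a captured group, so each match is rewritten using its own captured text.

'a<misc4|57gf|cyti>v'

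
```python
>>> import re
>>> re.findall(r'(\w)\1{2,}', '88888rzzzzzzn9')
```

['8', 'z']

`\1` has to match the exact text group 1 already captured.
Scanning left to right: at [0:5] match '88888', group 1 = '8'; at [6:12] match 'zzzzzz', group 1 = 'z'.
`findall` collects group 1 from each match (2 total).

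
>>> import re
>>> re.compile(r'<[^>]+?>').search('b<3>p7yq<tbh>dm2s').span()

`re.search` scans for the first position where the pattern succeeds.
The match spans [1:4] → '<3>'.

(1, 4)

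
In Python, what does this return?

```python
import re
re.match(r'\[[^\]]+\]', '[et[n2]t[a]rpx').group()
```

'[et[n2]'

`re.match` won't scan ahead — the pattern has to work from the very first character.
The match spans [0:7] → '[et[n2]'.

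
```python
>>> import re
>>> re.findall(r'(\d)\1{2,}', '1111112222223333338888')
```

['1', '2', '3', '8']

A backreference is literal: `\1` must see the identical characters the first group matched.
Scanning left to right: at [0:6] match '111111', group 1 = '1'; at [6:12] match '222222', group 1 = '2'; at [12:18] match '333333', group 1 = '3'; at [18:22] match '8888', group 1 = '8'.
With a single group, `findall` returns only what that group captured — 4 items.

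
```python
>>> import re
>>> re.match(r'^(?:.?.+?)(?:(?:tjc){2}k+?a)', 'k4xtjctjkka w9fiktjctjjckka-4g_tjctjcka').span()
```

The pattern matches anchored at the start of the string; then optionally any character, then one or more of any character (lazy) (non-capturing group); then the literal 'tjc' repeated 2 times, then one or more of the literal 'k' (lazy), then the literal 'a' (non-capturing group).
`re.match` won't scan ahead — the pattern has to work from the very first character.
The match spans [0:39] → 'k4xtjctjkka w9fiktjctjjckka-4g_tjctjcka'.

(0, 39)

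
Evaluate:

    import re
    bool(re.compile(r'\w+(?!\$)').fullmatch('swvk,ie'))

False

A negative assertion filters positions out without eating any characters.
`re.fullmatch` requires the pattern to consume the entire string.
Here the pattern can't cover the whole string, so the call returns None, and `bool(None)` is False.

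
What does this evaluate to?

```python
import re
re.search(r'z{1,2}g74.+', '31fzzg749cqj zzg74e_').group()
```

'zzg749cqj zzg74e_'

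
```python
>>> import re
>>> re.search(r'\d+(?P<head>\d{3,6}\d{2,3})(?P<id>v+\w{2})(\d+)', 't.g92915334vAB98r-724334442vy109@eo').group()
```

'92915334vAB98'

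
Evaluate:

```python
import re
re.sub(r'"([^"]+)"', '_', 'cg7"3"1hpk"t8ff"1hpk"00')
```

'cg7_1hpk_1hpk"00'

Matches: at [3:6] → '"3"'; at [10:16] → '"t8ff"'.
Every occurrence is swapped for '_'.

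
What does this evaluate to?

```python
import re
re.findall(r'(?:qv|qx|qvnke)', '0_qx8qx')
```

['qx', 'qx']

Matches: at [2:4] → 'qx'; at [5:7] → 'qx'.
Since nothing is captured, `findall` lists the 2 matched substrings directly.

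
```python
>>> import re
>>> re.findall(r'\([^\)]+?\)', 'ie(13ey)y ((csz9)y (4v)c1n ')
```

Matches: at [2:8] → '(13ey)'; at [10:17] → '((csz9)'; at [19:23] → '(4v)'.
No capturing groups, so `findall` returns the 3 full match strings.

['(13ey)', '((csz9)', '(4v)']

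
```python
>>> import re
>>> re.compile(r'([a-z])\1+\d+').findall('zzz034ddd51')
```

After group 1 captures some text, `\1` only succeeds where that same text appears again.
Walking the string: at [0:6] match 'zzz034', group 1 = 'z'; at [6:11] match 'ddd51', group 1 = 'd'.
Because there's exactly one group, `findall` drops the full match and keeps group 1 from each hit.

['z', 'd']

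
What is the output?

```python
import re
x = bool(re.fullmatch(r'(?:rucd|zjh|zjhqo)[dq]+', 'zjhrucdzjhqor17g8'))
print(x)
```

False

`fullmatch` succeeds only if the pattern covers the string from start to end.
Here the string isn't matched end-to-end, so the call returns None, and `bool(None)` is False.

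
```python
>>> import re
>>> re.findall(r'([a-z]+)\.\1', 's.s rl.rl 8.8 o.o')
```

`\1` has to match the exact text group 1 already captured.
With a single group, `findall` returns only what that group captured — 3 items.

['s', 'rl', 'o']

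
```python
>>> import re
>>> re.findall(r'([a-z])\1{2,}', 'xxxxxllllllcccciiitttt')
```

`\1` is not a pattern — it's the concrete string captured by group 1, re-applied verbatim.
Because there's exactly one group, `findall` drops the full match and keeps group 1 from each hit.

['x', 'l', 'c', 'i', 't']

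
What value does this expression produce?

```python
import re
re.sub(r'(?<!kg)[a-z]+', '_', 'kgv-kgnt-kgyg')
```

'_-_-_'

The negative lookaround is zero-width — it rules out positions where the adjacent text would match, without consuming anything.
Every occurrence is swapped for '_'.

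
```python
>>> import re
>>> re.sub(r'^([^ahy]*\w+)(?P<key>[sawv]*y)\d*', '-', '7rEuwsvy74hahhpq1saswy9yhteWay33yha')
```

'-ha'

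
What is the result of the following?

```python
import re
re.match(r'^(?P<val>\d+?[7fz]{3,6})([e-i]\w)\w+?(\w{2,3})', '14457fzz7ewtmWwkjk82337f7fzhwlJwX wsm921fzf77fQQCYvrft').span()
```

(0, 15)

With `match`, the pattern is implicitly anchored at the beginning.
The match spans [0:15] → '14457fzz7ewtmWw'.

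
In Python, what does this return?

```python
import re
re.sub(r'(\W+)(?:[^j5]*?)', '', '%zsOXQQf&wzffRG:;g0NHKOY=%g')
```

'zsOXQQfwzffRGg0NHKOYg'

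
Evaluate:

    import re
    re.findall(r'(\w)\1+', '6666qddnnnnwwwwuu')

`\1` is not a pattern — it's the concrete string captured by group 1, re-applied verbatim.
Scanning left to right: at [0:4] match '6666', group 1 = '6'; at [5:7] match 'dd', group 1 = 'd'; at [7:11] match 'nnnn', group 1 = 'n'; at [11:15] match 'wwww', group 1 = 'w'; at [15:17] match 'uu', group 1 = 'u'.
One capturing group, so `findall` returns just the captured substring from each match — 5 in all.

['6', 'd', 'n', 'w', 'u']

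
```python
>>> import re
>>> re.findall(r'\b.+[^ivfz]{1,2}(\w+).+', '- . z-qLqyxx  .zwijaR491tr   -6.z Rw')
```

['R']

One capturing group, so `findall` returns just the captured substring from the one match — 1 in all.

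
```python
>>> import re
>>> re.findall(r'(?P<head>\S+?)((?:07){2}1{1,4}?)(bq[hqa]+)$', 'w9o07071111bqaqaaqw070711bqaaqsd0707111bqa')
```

[('w9o07071111bqaqaaqw070711bqaaqsd', '0707111', 'bqa')]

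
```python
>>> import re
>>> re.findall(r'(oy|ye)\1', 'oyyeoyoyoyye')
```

['oy']

`\1` has to match the exact text group 1 already captured.
`findall` collects group 1 from the one match (1 total).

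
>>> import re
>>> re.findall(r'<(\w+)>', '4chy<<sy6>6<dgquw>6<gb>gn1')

Scanning left to right: at [5:10] match '<sy6>', group 1 = 'sy6'; at [11:18] match '<dgquw>', group 1 = 'dgquw'; at [19:23] match '<gb>', group 1 = 'gb'.
One capturing group, so `findall` returns just the captured substring from each match — 3 in all.

['sy6', 'dgquw', 'gb']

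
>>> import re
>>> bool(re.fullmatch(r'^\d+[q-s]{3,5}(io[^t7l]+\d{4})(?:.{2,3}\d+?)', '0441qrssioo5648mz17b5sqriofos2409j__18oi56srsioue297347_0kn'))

False

`fullmatch` succeeds only if the pattern covers the string from start to end.
Here the string isn't matched end-to-end, so the call returns None, and `bool(None)` is False.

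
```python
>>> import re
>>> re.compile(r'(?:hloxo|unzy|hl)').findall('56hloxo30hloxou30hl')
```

Alternation isn't longest-match — the leftmost alternative that fits at this position is chosen.
Walking the string: at [2:7] → 'hloxo'; at [9:14] → 'hloxo'; at [17:19] → 'hl'.
No capturing groups, so `findall` returns the 3 full match strings.

['hloxo', 'hloxo', 'hl']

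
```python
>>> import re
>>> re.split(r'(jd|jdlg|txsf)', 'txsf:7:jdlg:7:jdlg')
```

['', 'txsf', ':7:', 'jd', 'lg:7:', 'jd', 'lg']

`|` is ordered: at each position the engine commits to the first alternative that works.
With a capturing group present, the delimiter's captured portion is kept in the result list.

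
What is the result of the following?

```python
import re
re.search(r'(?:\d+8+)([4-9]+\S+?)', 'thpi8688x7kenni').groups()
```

('8x',)

The match spans [4:9] → '8688x'.
Captured: group 1 = '8x'.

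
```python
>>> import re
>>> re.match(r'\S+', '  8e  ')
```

None

`re.match` only tries the pattern at the start of the string.
Here position 0 doesn't satisfy it, so the call returns None.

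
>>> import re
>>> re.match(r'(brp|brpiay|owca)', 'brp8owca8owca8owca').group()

'brp'

`match` is anchored at position 0; if the pattern doesn't fit there, it returns None.
The match spans [0:3] → 'brp'.
Captured: group 1 = 'brp'.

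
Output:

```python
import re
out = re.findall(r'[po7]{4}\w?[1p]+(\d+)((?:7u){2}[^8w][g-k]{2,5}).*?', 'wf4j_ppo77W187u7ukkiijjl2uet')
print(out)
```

[('8', '7u7ukkiijj')]

This matches exactly 4 of one of [po7], then optionally a word character, then one or more of one of [1p]; then one or more of a digit (captured); then the literal '7u' repeated 2 times, then any character except [8w], then 2 to 5 of a character in [g-k] (captured); then zero or more of any character (lazy).
Scanning left to right: at [6:23] match 'po77W187u7ukkiijj', groups = ('8', '7u7ukkiijj').
Multiple groups make `findall` return tuples — one 2-tuple for the one match.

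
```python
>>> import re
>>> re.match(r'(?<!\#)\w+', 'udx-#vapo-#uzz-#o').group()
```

`re.match` only tries the pattern at the start of the string.
The match spans [0:3] → 'udx'.

'udx'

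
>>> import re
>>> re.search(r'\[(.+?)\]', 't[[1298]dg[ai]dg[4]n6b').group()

Lazy quantifiers expand one character at a time until the remainder of the pattern can match.
`re.search` tries every starting position until one works.
The match spans [1:8] → '[[1298]'.
Captured: group 1 = '[1298'.

'[[1298]'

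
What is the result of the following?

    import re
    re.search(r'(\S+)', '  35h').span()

The pattern matches one or more of a non-whitespace character (captured).
`re.search` scans for the first position where the pattern succeeds.
The match spans [2:5] → '35h'.
Captured: group 1 = '35h'.

(2, 5)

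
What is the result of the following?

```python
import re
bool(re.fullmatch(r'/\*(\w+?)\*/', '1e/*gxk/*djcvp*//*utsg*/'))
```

`re.fullmatch` is like wrapping the pattern in `^…$` (in single-line mode).
Here the string isn't matched end-to-end, so the call returns None, and `bool(None)` is False.

False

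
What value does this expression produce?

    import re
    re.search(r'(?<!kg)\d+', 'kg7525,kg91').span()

(3, 6)

`(?!…)`/`(?<!…)` only lets a position through if the neighbouring text does NOT match; no characters are consumed.
The match spans [3:6] → '525'.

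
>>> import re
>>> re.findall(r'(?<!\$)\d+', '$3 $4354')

The negative lookaround is zero-width — it rules out positions where the adjacent text would match, without consuming anything.
Since nothing is captured, `findall` lists the 1 matched substring directly.

['354']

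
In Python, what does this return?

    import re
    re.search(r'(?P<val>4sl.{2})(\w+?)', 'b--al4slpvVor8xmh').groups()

This matches the literal '4sl', then exactly 2 of any character (captured as 'val'); then one or more of a word character (lazy) (captured).
Lazy quantifiers expand one character at a time until the remainder of the pattern can match.
Unlike `match`, `search` isn't anchored — it looks for the pattern anywhere in the string.
The match spans [5:11] → '4slpvV'.
Captured: group 1 = '4slpv', group 2 = 'V'.

('4slpv', 'V')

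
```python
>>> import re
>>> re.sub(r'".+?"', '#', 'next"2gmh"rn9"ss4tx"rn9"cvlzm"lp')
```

Lazy quantifiers expand one character at a time until the remainder of the pattern can match.
Matches: at [4:10] → '"2gmh"'; at [13:20] → '"ss4tx"'; at [23:30] → '"cvlzm"'.
Each match is replaced by '#'.

'next#rn9#rn9#lp'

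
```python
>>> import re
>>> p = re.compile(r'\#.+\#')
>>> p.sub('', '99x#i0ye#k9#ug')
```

'99xug'

Matches: at [3:12] → '#i0ye#k9#'.
`sub` substitutes '' at each match site.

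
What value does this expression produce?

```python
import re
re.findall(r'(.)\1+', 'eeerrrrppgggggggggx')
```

['e', 'r', 'p', 'g']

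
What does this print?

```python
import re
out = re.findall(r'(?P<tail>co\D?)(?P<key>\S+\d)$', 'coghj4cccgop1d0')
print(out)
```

[('cog', 'hj4cccgop1d0')]

The pattern matches the literal 'co', then optionally a non-digit (captured as 'tail'); then one or more of a non-whitespace character, then a digit (captured as 'key'); then anchored at the end.
2 groups means the one result is a tuple of 2 captured strings — 1 here.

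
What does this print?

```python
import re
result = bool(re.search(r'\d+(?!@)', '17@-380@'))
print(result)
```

True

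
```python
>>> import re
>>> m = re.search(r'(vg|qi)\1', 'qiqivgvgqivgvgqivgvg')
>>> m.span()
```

(0, 4)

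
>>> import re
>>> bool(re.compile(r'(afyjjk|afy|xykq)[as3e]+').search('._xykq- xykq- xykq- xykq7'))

False

Unlike `match`, `search` isn't anchored — it looks for the pattern anywhere in the string.
Here no position works, so the call returns None, and `bool(None)` is False.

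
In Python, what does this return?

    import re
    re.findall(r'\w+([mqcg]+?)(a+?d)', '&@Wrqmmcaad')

This matches one or more of a word character; then one or more of one of [mqcg] (lazy) (captured); then one or more of a literal 'a' (lazy), then a literal 'd' (captured).
Matches: at [2:11] match 'Wrqmmcaad', groups = ('c', 'aad').
`findall` packs the 2 group values into a tuple for every match.

[('c', 'aad')]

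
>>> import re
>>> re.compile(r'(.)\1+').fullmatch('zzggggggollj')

None

The backreference `\1` re-matches whatever the first group consumed, character for character.
`fullmatch` succeeds only if the pattern covers the string from start to end.
Here the pattern can't cover the whole string, so the call returns None.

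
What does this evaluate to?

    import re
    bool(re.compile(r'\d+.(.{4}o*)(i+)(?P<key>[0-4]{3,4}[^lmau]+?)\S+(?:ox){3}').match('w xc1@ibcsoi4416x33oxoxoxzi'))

False

Pattern: one or more of a digit, then any character; then exactly 4 of any character, then zero or more of the literal 'o' (captured); then one or more of a literal 'i' (captured); then 3 to 4 of a character in [0-4], then one or more of any character except [lmau] (lazy) (captured as 'key'); then one or more of a non-whitespace character, then the literal 'ox' repeated 3 times.
`re.match` won't scan ahead — the pattern has to work from the very first character.
Here the pattern fails at index 0, so the call returns None, and `bool(None)` is False.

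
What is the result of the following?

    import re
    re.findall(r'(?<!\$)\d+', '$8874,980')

['874', '980']

Because the assertion is negative and zero-width, positions next to the forbidden text are skipped.
Walking the string: at [2:5] → '874'; at [6:9] → '980'.
With no groups in the pattern, `findall` gives back each whole match — 2 here.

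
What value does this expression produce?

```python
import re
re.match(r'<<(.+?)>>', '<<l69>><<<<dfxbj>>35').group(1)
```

A `+?`/`*?`/`{m,n}?` starts at its minimum and grows only as far as needed for what follows to match.
With `match`, the pattern is implicitly anchored at the beginning.
The match spans [0:7] → '<<l69>>'.
Captured: group 1 = 'l69'.

'l69'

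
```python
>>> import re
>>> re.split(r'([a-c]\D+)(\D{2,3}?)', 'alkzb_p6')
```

Pattern: a character in [a-c], then one or more of a non-digit (captured); then 2 to 3 of a non-digit (lazy) (captured).
Matches to split on: at [0:7] → 'alkzb_p'.
With a capturing group present, the delimiter's captured portion is kept in the result list.

['', 'alkzb', '_p', '6']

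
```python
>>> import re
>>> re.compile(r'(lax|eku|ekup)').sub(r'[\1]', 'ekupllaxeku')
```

The regex engine tests alternatives in the order written; an earlier branch that matches wins even if a later one would match more.
The replacement refers to a captured group, so each match is rewritten using its own captured text.

'[eku]pl[lax][eku]'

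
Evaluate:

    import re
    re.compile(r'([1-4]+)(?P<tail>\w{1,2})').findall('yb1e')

`findall` packs the 2 group values into a tuple for every match.

[('1', 'e')]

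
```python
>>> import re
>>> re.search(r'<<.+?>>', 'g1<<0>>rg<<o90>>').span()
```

(2, 7)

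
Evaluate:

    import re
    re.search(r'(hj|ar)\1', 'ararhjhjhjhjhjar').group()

'arar'

`\1` is not a pattern — it's the concrete string captured by group 1, re-applied verbatim.
Unlike `match`, `search` isn't anchored — it looks for the pattern anywhere in the string.
The match spans [0:4] → 'arar'.
Captured: group 1 = 'ar'.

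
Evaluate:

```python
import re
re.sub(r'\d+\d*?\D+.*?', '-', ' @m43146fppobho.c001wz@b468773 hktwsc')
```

This matches one or more of a digit; then zero or more of a digit (lazy); then one or more of a non-digit, then zero or more of any character (lazy).
A `+?`/`*?`/`{m,n}?` starts at its minimum and grows only as far as needed for what follows to match.
Matches: at [3:17] → '43146fppobho.c'; at [17:24] → '001wz@b'; at [24:37] → '468773 hktwsc'.
Every occurrence is swapped for '-'.

' @m---'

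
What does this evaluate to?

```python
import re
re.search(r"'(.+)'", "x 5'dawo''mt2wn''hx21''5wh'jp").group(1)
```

`re.search` scans for the first position where the pattern succeeds.
The match spans [3:27] → "'dawo''mt2wn''hx21''5wh'".
Captured: group 1 = "dawo''mt2wn''hx21''5wh".

"dawo''mt2wn''hx21''5wh"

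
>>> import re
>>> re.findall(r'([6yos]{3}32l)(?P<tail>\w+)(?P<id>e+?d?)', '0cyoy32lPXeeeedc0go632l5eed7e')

[('yoy32l', 'PXeeeedc0go632l5eed7', 'e')]

`findall` packs the 3 group values into a tuple for every match.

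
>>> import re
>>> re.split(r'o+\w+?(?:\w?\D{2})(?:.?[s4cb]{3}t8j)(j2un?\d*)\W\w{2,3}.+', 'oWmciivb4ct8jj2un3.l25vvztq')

['', 'j2un3', '']

The pattern matches one or more of a literal 'o', then one or more of a word character (lazy); then optionally a word character, then exactly 2 of a non-digit (non-capturing group); then optionally any character, then exactly 3 of one of [s4cb], then the literal 't8j' (non-capturing group); then the literal 'j2u', then optionally the literal 'n', then zero or more of a digit (captured); then a non-word character, then 2 to 3 of a word character, then one or more of any character.
With a capturing group present, the delimiter's captured portion is kept in the result list.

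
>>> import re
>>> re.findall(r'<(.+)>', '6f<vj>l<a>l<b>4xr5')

['vj>l<a>l<b']

With a single group, `findall` returns only what that group captured — 1 item.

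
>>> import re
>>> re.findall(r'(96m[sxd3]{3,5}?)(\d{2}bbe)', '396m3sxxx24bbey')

[('96m3sxxx', '24bbe')]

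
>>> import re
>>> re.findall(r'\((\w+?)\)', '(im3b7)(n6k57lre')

['im3b7']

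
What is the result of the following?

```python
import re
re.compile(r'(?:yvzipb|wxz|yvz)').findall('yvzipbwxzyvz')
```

`|` is ordered: at each position the engine commits to the first alternative that works.
Walking the string: at [0:6] → 'yvzipb'; at [6:9] → 'wxz'; at [9:12] → 'yvz'.
Since nothing is captured, `findall` lists the 3 matched substrings directly.

['yvzipb', 'wxz', 'yvz']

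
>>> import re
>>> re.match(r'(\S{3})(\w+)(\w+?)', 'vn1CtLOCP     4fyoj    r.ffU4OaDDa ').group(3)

Pattern: exactly 3 of a non-whitespace character (captured); then one or more of a word character (captured); then one or more of a word character (lazy) (captured).
`re.match` only tries the pattern at the start of the string.
The match spans [0:9] → 'vn1CtLOCP'.
Captured: group 1 = 'vn1', group 2 = 'CtLOC', group 3 = 'P'.

'P'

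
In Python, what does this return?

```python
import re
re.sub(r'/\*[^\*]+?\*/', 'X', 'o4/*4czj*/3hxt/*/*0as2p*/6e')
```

'o4X3hxt/*X6e'

Matches: at [2:10] → '/*4czj*/'; at [16:25] → '/*0as2p*/'.
Each match is replaced by 'X'.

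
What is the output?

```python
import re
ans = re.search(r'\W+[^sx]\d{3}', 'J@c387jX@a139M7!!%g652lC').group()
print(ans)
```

@c387

The match spans [1:6] → '@c387'.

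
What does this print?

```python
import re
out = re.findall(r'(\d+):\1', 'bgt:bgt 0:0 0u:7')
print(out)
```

['0']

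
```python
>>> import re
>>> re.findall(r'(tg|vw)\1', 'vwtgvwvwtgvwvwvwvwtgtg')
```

['vw', 'vw', 'vw', 'tg']

`\1` is not a pattern — it's the concrete string captured by group 1, re-applied verbatim.
Scanning left to right: at [4:8] match 'vwvw', group 1 = 'vw'; at [10:14] match 'vwvw', group 1 = 'vw'; at [14:18] match 'vwvw', group 1 = 'vw'; at [18:22] match 'tgtg', group 1 = 'tg'.
One capturing group, so `findall` returns just the captured substring from each match — 4 in all.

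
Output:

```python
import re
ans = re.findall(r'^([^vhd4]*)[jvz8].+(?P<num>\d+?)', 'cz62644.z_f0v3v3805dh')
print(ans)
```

`findall` packs the 2 group values into a tuple for every match.

[('c', '5')]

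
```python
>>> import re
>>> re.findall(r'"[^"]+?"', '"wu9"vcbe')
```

Scanning left to right: at [0:5] → '"wu9"'.
`findall` yields the raw match text (1 of them) because the pattern has no groups.

['"wu9"']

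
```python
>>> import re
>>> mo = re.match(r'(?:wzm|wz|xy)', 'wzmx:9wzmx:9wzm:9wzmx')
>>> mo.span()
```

(0, 3)

Alternation isn't longest-match — the leftmost alternative that fits at this position is chosen.
`re.match` won't scan ahead — the pattern has to work from the very first character.
The match spans [0:3] → 'wzm'.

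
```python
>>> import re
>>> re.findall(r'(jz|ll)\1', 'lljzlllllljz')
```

The backreference `\1` re-matches whatever the first group consumed, character for character.
`findall` collects group 1 from the one match (1 total).

['ll']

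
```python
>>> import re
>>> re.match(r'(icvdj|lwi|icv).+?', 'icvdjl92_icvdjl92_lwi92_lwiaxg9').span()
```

(0, 6)

`re.match` won't scan ahead — the pattern has to work from the very first character.
The match spans [0:6] → 'icvdjl'.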